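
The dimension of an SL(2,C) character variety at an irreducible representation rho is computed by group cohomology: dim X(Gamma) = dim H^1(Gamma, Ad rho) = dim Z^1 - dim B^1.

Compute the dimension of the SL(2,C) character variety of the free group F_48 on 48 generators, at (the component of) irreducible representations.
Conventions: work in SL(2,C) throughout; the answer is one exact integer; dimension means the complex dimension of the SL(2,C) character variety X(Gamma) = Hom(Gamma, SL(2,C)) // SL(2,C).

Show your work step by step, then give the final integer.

141

Gamma = F_48 has 48 generators and no relators.
Z^1(Gamma, Ad rho) = (sl_2)^48: a cocycle is a free choice of one sl_2 vector per generator, so dim Z^1 = 3*48 = 144.
At an irreducible rho the centralizer of the image in sl_2 is 0, so the coboundary map sl_2 -> Z^1 is injective: dim B^1 = 3.
dim X = dim H^1 = dim Z^1 - dim B^1 = 144 - 3 = 141.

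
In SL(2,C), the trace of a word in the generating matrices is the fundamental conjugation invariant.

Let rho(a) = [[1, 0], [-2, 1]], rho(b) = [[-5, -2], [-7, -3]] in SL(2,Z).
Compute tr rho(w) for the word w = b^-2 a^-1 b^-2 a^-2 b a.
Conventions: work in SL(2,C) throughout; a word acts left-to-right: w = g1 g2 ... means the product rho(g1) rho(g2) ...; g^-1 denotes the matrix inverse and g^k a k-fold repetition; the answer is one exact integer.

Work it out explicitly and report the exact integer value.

-7792

rho(b^-1) = [[-3, 2], [7, -5]]
... * rho(b^-1) = [[-3, 2], [7, -5]]  ->  [[23, -16], [-56, 39]]
... * rho(a^-1) = [[1, 0], [2, 1]]  ->  [[-9, -16], [22, 39]]
... * rho(b^-1) = [[-3, 2], [7, -5]]  ->  [[-85, 62], [207, -151]]
... * rho(b^-1) = [[-3, 2], [7, -5]]  ->  [[689, -480], [-1678, 1169]]
... * rho(a^-1) = [[1, 0], [2, 1]]  ->  [[-271, -480], [660, 1169]]
... * rho(a^-1) = [[1, 0], [2, 1]]  ->  [[-1231, -480], [2998, 1169]]
... * rho(b) = [[-5, -2], [-7, -3]]  ->  [[9515, 3902], [-23173, -9503]]
... * rho(a) = [[1, 0], [-2, 1]]  ->  [[1711, 3902], [-4167, -9503]]
tr = 1711 + -9503 = -7792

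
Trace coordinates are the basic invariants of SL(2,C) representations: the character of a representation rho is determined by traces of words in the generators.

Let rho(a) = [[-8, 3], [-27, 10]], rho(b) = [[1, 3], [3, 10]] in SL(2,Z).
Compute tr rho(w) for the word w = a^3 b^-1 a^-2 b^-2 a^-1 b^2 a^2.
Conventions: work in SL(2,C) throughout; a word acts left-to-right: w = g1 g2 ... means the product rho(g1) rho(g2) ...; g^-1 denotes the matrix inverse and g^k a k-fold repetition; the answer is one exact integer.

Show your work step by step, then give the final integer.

rho(a) = [[-8, 3], [-27, 10]]
... * rho(a) = [[-8, 3], [-27, 10]]  ->  [[-17, 6], [-54, 19]]
... * rho(a) = [[-8, 3], [-27, 10]]  ->  [[-26, 9], [-81, 28]]
... * rho(b^-1) = [[10, -3], [-3, 1]]  ->  [[-287, 87], [-894, 271]]
... * rho(a^-1) = [[10, -3], [27, -8]]  ->  [[-521, 165], [-1623, 514]]
... * rho(a^-1) = [[10, -3], [27, -8]]  ->  [[-755, 243], [-2352, 757]]
... * rho(b^-1) = [[10, -3], [-3, 1]]  ->  [[-8279, 2508], [-25791, 7813]]
... * rho(b^-1) = [[10, -3], [-3, 1]]  ->  [[-90314, 27345], [-281349, 85186]]
... * rho(a^-1) = [[10, -3], [27, -8]]  ->  [[-164825, 52182], [-513468, 162559]]
... * rho(b) = [[1, 3], [3, 10]]  ->  [[-8279, 27345], [-25791, 85186]]
... * rho(b) = [[1, 3], [3, 10]]  ->  [[73756, 248613], [229767, 774487]]
... * rho(a) = [[-8, 3], [-27, 10]]  ->  [[-7302599, 2707398], [-22749285, 8434171]]
... * rho(a) = [[-8, 3], [-27, 10]]  ->  [[-14678954, 5166183], [-45728337, 16093855]]
tr = -14678954 + 16093855 = 1414901

1414901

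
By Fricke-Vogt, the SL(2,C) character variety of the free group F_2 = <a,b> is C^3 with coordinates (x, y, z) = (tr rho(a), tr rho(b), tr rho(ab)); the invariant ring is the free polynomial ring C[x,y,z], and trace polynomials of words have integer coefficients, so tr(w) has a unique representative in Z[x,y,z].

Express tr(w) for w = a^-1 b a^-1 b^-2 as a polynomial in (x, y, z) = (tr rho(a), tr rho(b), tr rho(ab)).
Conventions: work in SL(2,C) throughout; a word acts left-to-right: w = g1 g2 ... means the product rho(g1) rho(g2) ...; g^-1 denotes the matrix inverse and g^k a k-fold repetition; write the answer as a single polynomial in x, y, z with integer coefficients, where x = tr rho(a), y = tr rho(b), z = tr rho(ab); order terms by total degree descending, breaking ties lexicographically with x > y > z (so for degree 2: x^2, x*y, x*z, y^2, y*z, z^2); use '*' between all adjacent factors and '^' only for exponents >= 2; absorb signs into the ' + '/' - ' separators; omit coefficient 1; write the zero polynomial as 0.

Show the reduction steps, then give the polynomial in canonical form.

tr(b^-1) = tr(b) = y
tr(b^-1 a) = tr(a) tr(b) - tr(a b) = x*y - z
tr(a^-1 b^-1) = tr(b^-1) tr(a) - tr(b^-1 a) = z
tr(a b a) = tr(a) tr(b a) - tr(b) = x*z - y
tr(a b a b) = tr(b a) tr(b a) - tr(1)   [split at repeated b] = z^2 - 2
tr(b^-1 a b a) = tr(a b a) tr(b) - tr(a b a b) = x*y*z - y^2 - z^2 + 2
tr(b^-2 a b a) = tr(b^-1 a b a) tr(b) - tr(b^-1 a b a b) = x*y^2*z - y^3 - y*z^2 - x*z + 3*y
tr(b a^-1 b^-2 a) = tr(b^-2 a b) tr(a) - tr(b^-2 a b a) = -x*y^2*z + x^2*y + y^3 + y*z^2 - 3*y
tr(a^-1 b a^-1 b^-2) = tr(b a^-1 b^-2) tr(a) - tr(b a^-1 b^-2 a) = x*y^2*z - x^2*y - y^3 - y*z^2 + x*z + 3*y

x*y^2*z - x^2*y - y^3 - y*z^2 + x*z + 3*y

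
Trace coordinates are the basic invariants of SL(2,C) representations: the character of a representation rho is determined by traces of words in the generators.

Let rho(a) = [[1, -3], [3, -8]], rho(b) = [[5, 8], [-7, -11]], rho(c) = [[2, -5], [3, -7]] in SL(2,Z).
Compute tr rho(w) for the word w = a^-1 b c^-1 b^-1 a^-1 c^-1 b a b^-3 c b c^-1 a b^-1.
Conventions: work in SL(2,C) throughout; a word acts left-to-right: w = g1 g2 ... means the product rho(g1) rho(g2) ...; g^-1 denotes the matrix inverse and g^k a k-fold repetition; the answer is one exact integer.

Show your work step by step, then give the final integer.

rho(a^-1) = [[-8, 3], [-3, 1]]
... * rho(b) = [[5, 8], [-7, -11]]  ->  [[-61, -97], [-22, -35]]
... * rho(c^-1) = [[-7, 5], [-3, 2]]  ->  [[718, -499], [259, -180]]
... * rho(b^-1) = [[-11, -8], [7, 5]]  ->  [[-11391, -8239], [-4109, -2972]]
... * rho(a^-1) = [[-8, 3], [-3, 1]]  ->  [[115845, -42412], [41788, -15299]]
... * rho(c^-1) = [[-7, 5], [-3, 2]]  ->  [[-683679, 494401], [-246619, 178342]]
... * rho(b) = [[5, 8], [-7, -11]]  ->  [[-6879202, -10907843], [-2481489, -3934714]]
... * rho(a) = [[1, -3], [3, -8]]  ->  [[-39602731, 107900350], [-14285631, 38922179]]
... * rho(b^-1) = [[-11, -8], [7, 5]]  ->  [[1190932491, 856323598], [429597194, 308895943]]
... * rho(b^-1) = [[-11, -8], [7, 5]]  ->  [[-7105992215, -5245841938], [-2563297533, -1892297837]]
... * rho(b^-1) = [[-11, -8], [7, 5]]  ->  [[41445020799, 30618728030], [14950188004, 11044891079]]
... * rho(c) = [[2, -5], [3, -7]]  ->  [[174746225688, -421556200205], [63035049245, -152065177573]]
... * rho(b) = [[5, 8], [-7, -11]]  ->  [[3824624529875, 6035088007759], [1379631489236, 2176997347263]]
... * rho(c^-1) = [[-7, 5], [-3, 2]]  ->  [[-44877635732402, 31193298664893], [-16188412466441, 11252152140706]]
... * rho(a) = [[1, -3], [3, -8]]  ->  [[48702260262277, -114913482121938], [17568043955677, -41451979726325]]
... * rho(b^-1) = [[-11, -8], [7, 5]]  ->  [[-1340119237738613, -964185492707906], [-483412341596722, -347804250277041]]
tr = -1340119237738613 + -347804250277041 = -1687923488015654

-1687923488015654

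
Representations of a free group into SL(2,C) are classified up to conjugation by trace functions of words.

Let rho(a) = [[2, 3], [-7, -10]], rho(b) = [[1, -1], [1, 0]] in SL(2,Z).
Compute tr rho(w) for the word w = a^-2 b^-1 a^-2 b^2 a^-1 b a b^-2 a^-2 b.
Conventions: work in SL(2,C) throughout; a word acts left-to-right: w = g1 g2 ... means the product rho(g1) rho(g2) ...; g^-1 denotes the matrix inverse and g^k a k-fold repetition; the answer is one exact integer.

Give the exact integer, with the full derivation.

rho(a^-1) = [[-10, -3], [7, 2]]
... * rho(a^-1) = [[-10, -3], [7, 2]]  ->  [[79, 24], [-56, -17]]
... * rho(b^-1) = [[0, 1], [-1, 1]]  ->  [[-24, 103], [17, -73]]
... * rho(a^-1) = [[-10, -3], [7, 2]]  ->  [[961, 278], [-681, -197]]
... * rho(a^-1) = [[-10, -3], [7, 2]]  ->  [[-7664, -2327], [5431, 1649]]
... * rho(b) = [[1, -1], [1, 0]]  ->  [[-9991, 7664], [7080, -5431]]
... * rho(b) = [[1, -1], [1, 0]]  ->  [[-2327, 9991], [1649, -7080]]
... * rho(a^-1) = [[-10, -3], [7, 2]]  ->  [[93207, 26963], [-66050, -19107]]
... * rho(b) = [[1, -1], [1, 0]]  ->  [[120170, -93207], [-85157, 66050]]
... * rho(a) = [[2, 3], [-7, -10]]  ->  [[892789, 1292580], [-632664, -915971]]
... * rho(b^-1) = [[0, 1], [-1, 1]]  ->  [[-1292580, 2185369], [915971, -1548635]]
... * rho(b^-1) = [[0, 1], [-1, 1]]  ->  [[-2185369, 892789], [1548635, -632664]]
... * rho(a^-1) = [[-10, -3], [7, 2]]  ->  [[28103213, 8341685], [-19914998, -5911233]]
... * rho(a^-1) = [[-10, -3], [7, 2]]  ->  [[-222640335, -67626269], [157771349, 47922528]]
... * rho(b) = [[1, -1], [1, 0]]  ->  [[-290266604, 222640335], [205693877, -157771349]]
tr = -290266604 + -157771349 = -448037953

-448037953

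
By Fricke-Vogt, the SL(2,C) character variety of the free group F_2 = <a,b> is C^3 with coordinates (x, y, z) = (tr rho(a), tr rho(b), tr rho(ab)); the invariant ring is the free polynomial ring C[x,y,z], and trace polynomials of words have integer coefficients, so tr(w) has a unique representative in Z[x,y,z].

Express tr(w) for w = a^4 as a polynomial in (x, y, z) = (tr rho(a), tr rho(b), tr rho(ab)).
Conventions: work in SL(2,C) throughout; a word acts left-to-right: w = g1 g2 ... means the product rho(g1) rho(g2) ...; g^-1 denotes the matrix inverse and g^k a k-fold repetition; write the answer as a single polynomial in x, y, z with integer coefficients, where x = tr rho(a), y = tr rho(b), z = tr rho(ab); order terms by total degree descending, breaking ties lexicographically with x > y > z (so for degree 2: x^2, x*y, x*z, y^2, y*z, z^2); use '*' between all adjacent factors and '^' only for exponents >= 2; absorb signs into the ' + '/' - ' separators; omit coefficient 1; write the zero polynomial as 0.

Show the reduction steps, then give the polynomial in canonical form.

x^4 - 4*x^2 + 2

trace(a^2) = trace(a) trace(a) - trace(1)   [square of a] = x^2 - 2
use: trace(a^3) = trace(a) trace(a^2) - trace(a)   [square of a] = x^3 - 3*x
trace(a^4) = trace(a) trace(a^3) - trace(a^2)   [square of a] = x^4 - 4*x^2 + 2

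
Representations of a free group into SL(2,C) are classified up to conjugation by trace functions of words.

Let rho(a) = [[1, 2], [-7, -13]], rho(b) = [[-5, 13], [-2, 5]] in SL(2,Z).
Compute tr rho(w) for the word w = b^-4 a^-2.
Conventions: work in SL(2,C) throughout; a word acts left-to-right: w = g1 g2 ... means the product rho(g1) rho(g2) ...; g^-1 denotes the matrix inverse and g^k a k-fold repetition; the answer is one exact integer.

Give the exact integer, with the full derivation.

rho(b^-1) = [[5, -13], [2, -5]]
... * rho(b^-1) = [[5, -13], [2, -5]]  ->  [[-1, 0], [0, -1]]
... * rho(b^-1) = [[5, -13], [2, -5]]  ->  [[-5, 13], [-2, 5]]
... * rho(b^-1) = [[5, -13], [2, -5]]  ->  [[1, 0], [0, 1]]
... * rho(a^-1) = [[-13, -2], [7, 1]]  ->  [[-13, -2], [7, 1]]
... * rho(a^-1) = [[-13, -2], [7, 1]]  ->  [[155, 24], [-84, -13]]
tr = 155 + -13 = 142

142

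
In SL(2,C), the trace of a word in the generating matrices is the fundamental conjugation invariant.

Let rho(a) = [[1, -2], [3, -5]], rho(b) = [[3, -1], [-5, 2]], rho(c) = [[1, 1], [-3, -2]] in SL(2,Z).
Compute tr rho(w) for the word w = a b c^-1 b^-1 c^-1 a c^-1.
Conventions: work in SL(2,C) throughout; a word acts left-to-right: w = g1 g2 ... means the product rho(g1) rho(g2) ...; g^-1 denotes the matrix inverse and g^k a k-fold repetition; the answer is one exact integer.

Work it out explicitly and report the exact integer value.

-4159

rho(a) = [[1, -2], [3, -5]]
... * rho(b) = [[3, -1], [-5, 2]]  ->  [[13, -5], [34, -13]]
... * rho(c^-1) = [[-2, -1], [3, 1]]  ->  [[-41, -18], [-107, -47]]
... * rho(b^-1) = [[2, 1], [5, 3]]  ->  [[-172, -95], [-449, -248]]
... * rho(c^-1) = [[-2, -1], [3, 1]]  ->  [[59, 77], [154, 201]]
... * rho(a) = [[1, -2], [3, -5]]  ->  [[290, -503], [757, -1313]]
... * rho(c^-1) = [[-2, -1], [3, 1]]  ->  [[-2089, -793], [-5453, -2070]]
tr = -2089 + -2070 = -4159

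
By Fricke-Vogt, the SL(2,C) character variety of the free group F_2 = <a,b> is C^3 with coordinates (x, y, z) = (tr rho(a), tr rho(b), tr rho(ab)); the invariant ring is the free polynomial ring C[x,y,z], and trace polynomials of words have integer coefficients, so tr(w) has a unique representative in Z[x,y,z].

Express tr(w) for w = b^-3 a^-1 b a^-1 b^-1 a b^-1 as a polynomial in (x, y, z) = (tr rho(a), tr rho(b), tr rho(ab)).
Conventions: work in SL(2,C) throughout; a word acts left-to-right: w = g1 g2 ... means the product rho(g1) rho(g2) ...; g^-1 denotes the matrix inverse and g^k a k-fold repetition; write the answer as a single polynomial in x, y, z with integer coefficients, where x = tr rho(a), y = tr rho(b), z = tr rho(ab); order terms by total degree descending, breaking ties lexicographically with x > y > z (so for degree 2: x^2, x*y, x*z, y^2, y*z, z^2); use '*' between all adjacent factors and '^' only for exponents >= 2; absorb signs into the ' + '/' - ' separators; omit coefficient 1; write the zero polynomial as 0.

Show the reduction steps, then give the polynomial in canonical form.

x^2*y^5*z - x^3*y^4 - x*y^6 - 2*x*y^4*z^2 - x^2*y^3*z + y^5*z + y^3*z^3 + 2*x^3*y^2 + 6*x*y^4 + 4*x*y^2*z^2 - 2*x^2*y*z - 5*y^3*z - 2*y*z^3 - 9*x*y^2 + 6*y*z + x

trace(b^-1) = trace(b) = y
use: trace(b^-2) = trace(b^-1)*trace(b) - trace(1) = y^2 - 2
use: trace(b^-3) = trace(b^-2)*trace(b) - trace(b^-1) = y^3 - 3*y
trace(b^-4) = trace(b^-3)*trace(b) - trace(b^-2) = y^4 - 4*y^2 + 2
apply: trace(a^2) = trace(a)*trace(a) - trace(1) = x^2 - 2
trace(a^2 b) = trace(a)*trace(b a) - trace(b) = x*z - y
apply: trace(b^-1 a^2) = trace(a^2)*trace(b) - trace(a^2 b) = x^2*y - x*z - y
use: trace(a^2 b^-2) = trace(b^-1 a^2)*trace(b) - trace(b^-1 a^2 b) = x^2*y^2 - x*y*z - x^2 - y^2 + 2
use: trace(a b a^2) = trace(a)*trace(a b a) - trace(a b) = x^2*z - x*y - z
apply: trace(b a b a) = trace(a b)*trace(a b) - trace(1)   [split at repeated a] = z^2 - 2
apply: trace(b a b) = trace(b)*trace(a b) - trace(a) = y*z - x
use: trace(a b a^2 b) = trace(a)*trace(b a b a) - trace(b a b) = x*z^2 - y*z - x
apply: trace(b^-1 a b a^2) = trace(a b a^2)*trace(b) - trace(a b a^2 b) = x^2*y*z - x*y^2 - x*z^2 + x
use: trace(a b a^2 b^-2) = trace(b^-1 a b a^2)*trace(b) - trace(b^-1 a b a^2 b) = x^2*y^2*z - x*y^3 - x*y*z^2 - x^2*z + 2*x*y + z
use: trace(b a^2 b^-3 a) = trace(a b a^2 b^-2)*trace(b) - trace(a b a^2 b^-1) = x^2*y^3*z - x*y^4 - x*y^2*z^2 - 2*x^2*y*z + 3*x*y^2 + x*z^2 + y*z - x
use: trace(a b^-3 a^-1 b a) = trace(b a^2 b^-3)*trace(a) - trace(b a^2 b^-3 a) = -x^2*y^3*z + x^3*y^2 + x*y^4 + x*y^2*z^2 + x^2*y*z - x^3 - 4*x*y^2 - x*z^2 - y*z + 3*x
use: trace(a b a b^-1) = trace(a b a)*trace(b) - trace(a b a b) = x*y*z - y^2 - z^2 + 2
apply: trace(a b a b a b) = trace(a b)*trace(a b a b) - trace(a^-1 b^-1)   [split at repeated a] = z^3 - 3*z
use: trace(a b a b a b^-1) = trace(a b a b a)*trace(b) - trace(a b a b a b) = x*y*z^2 - y^2*z - z^3 - x*y + 3*z
use: trace(b a b a b^-2 a) = trace(a b a b a b^-1)*trace(b) - trace(a b a b a) = x*y^2*z^2 - y^3*z - y*z^3 - x*y^2 - x*z^2 + 4*y*z + x
apply: trace(b^-2 a^-1 b a b a) = trace(b a b a b^-2)*trace(a) - trace(b a b a b^-2 a) = -x*y^2*z^2 + x^2*y*z + y^3*z + y*z^3 - 4*y*z + x
trace(b a b a b) = trace(b)*trace(a b a b) - trace(a b a) = y*z^2 - x*z - y
apply: trace(a^-1 b a b a b) = trace(b a b a b)*trace(a) - trace(b a b a b a) = x*y*z^2 - x^2*z - z^3 - x*y + 3*z
trace(b^-1 a^-1 b a b a) = trace(a^-1 b a b a)*trace(b) - trace(a^-1 b a b a b) = -x*y*z^2 + x^2*z + y^2*z + z^3 - 3*z
trace(a b^-3 a^-1 b a b) = trace(b^-2 a^-1 b a b a)*trace(b) - trace(b^-2 a^-1 b a b a b) = -x*y^3*z^2 + x^2*y^2*z + y^4*z + y^2*z^3 + x*y*z^2 - x^2*z - 5*y^2*z - z^3 + x*y + 3*z
apply: trace(b^-3 a^-1 b a b^-1 a) = trace(a b^-3 a^-1 b a)*trace(b) - trace(a b^-3 a^-1 b a b) = -x^2*y^4*z + x^3*y^3 + x*y^5 + 2*x*y^3*z^2 - y^4*z - y^2*z^3 - x^3*y - 4*x*y^3 - 2*x*y*z^2 + x^2*z + 4*y^2*z + z^3 + 2*x*y - 3*z
apply: trace(a b a b^-1 a) = trace(a^2 b a)*trace(b) - trace(a^2 b a b) = x^2*y*z - x*y^2 - x*z^2 + x
trace(b a b^-1 a b^-1 a) = trace(a b a b^-1 a)*trace(b) - trace(a b a b^-1 a b) = x^2*y^2*z - x*y^3 - 2*x*y*z^2 + y^2*z + z^3 + 2*x*y - 3*z
apply: trace(a^-1 b a b^-1 a b^-1) = trace(b a b^-1 a b^-1)*trace(a) - trace(b a b^-1 a b^-1 a) = -x^2*y^2*z + x^3*y + x*y^3 + 2*x*y*z^2 - x^2*z - y^2*z - z^3 - 3*x*y + 3*z
apply: trace(b^-2 a^-1 b a b^-1 a) = trace(a^-1 b a b^-1 a b^-1)*trace(b) - trace(a^-1 b a b^-1 a) = -x^2*y^3*z + x^3*y^2 + x*y^4 + 2*x*y^2*z^2 - x^2*y*z - y^3*z - y*z^3 - 3*x*y^2 + 3*y*z - x
trace(b^-1 a b^-4 a^-1 b a) = trace(b^-3 a^-1 b a b^-1 a)*trace(b) - trace(b^-3 a^-1 b a b^-1 a b) = -x^2*y^5*z + x^3*y^4 + x*y^6 + 2*x*y^4*z^2 + x^2*y^3*z - y^5*z - y^3*z^3 - 2*x^3*y^2 - 5*x*y^4 - 4*x*y^2*z^2 + 2*x^2*y*z + 5*y^3*z + 2*y*z^3 + 5*x*y^2 - 6*y*z + x
apply: trace(b^-3 a^-1 b a^-1 b^-1 a b^-1) = trace(b^-1 a b^-4 a^-1 b)*trace(a) - trace(b^-1 a b^-4 a^-1 b a) = x^2*y^5*z - x^3*y^4 - x*y^6 - 2*x*y^4*z^2 - x^2*y^3*z + y^5*z + y^3*z^3 + 2*x^3*y^2 + 6*x*y^4 + 4*x*y^2*z^2 - 2*x^2*y*z - 5*y^3*z - 2*y*z^3 - 9*x*y^2 + 6*y*z + x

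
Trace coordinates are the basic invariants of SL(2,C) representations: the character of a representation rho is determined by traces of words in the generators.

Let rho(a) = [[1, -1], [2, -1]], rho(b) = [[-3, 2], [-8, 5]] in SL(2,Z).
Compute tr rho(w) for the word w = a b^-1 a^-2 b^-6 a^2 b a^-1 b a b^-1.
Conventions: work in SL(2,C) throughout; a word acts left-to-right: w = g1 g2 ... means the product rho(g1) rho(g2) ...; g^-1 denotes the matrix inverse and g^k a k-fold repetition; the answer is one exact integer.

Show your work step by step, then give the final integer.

-408

rho(a) = [[1, -1], [2, -1]]
... * rho(b^-1) = [[5, -2], [8, -3]]  ->  [[-3, 1], [2, -1]]
... * rho(a^-1) = [[-1, 1], [-2, 1]]  ->  [[1, -2], [0, 1]]
... * rho(a^-1) = [[-1, 1], [-2, 1]]  ->  [[3, -1], [-2, 1]]
... * rho(b^-1) = [[5, -2], [8, -3]]  ->  [[7, -3], [-2, 1]]
... * rho(b^-1) = [[5, -2], [8, -3]]  ->  [[11, -5], [-2, 1]]
... * rho(b^-1) = [[5, -2], [8, -3]]  ->  [[15, -7], [-2, 1]]
... * rho(b^-1) = [[5, -2], [8, -3]]  ->  [[19, -9], [-2, 1]]
... * rho(b^-1) = [[5, -2], [8, -3]]  ->  [[23, -11], [-2, 1]]
... * rho(b^-1) = [[5, -2], [8, -3]]  ->  [[27, -13], [-2, 1]]
... * rho(a) = [[1, -1], [2, -1]]  ->  [[1, -14], [0, 1]]
... * rho(a) = [[1, -1], [2, -1]]  ->  [[-27, 13], [2, -1]]
... * rho(b) = [[-3, 2], [-8, 5]]  ->  [[-23, 11], [2, -1]]
... * rho(a^-1) = [[-1, 1], [-2, 1]]  ->  [[1, -12], [0, 1]]
... * rho(b) = [[-3, 2], [-8, 5]]  ->  [[93, -58], [-8, 5]]
... * rho(a) = [[1, -1], [2, -1]]  ->  [[-23, -35], [2, 3]]
... * rho(b^-1) = [[5, -2], [8, -3]]  ->  [[-395, 151], [34, -13]]
tr = -395 + -13 = -408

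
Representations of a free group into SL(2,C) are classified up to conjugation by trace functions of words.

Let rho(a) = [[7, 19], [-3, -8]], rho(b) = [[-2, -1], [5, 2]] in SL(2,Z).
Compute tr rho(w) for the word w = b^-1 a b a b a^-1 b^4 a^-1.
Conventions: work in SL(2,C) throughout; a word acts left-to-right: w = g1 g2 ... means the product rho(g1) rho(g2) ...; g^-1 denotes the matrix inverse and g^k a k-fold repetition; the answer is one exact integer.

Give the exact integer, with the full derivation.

-314228

rho(b^-1) = [[2, 1], [-5, -2]]
... * rho(a) = [[7, 19], [-3, -8]]  ->  [[11, 30], [-29, -79]]
... * rho(b) = [[-2, -1], [5, 2]]  ->  [[128, 49], [-337, -129]]
... * rho(a) = [[7, 19], [-3, -8]]  ->  [[749, 2040], [-1972, -5371]]
... * rho(b) = [[-2, -1], [5, 2]]  ->  [[8702, 3331], [-22911, -8770]]
... * rho(a^-1) = [[-8, -19], [3, 7]]  ->  [[-59623, -142021], [156978, 373919]]
... * rho(b) = [[-2, -1], [5, 2]]  ->  [[-590859, -224419], [1555639, 590860]]
... * rho(b) = [[-2, -1], [5, 2]]  ->  [[59623, 142021], [-156978, -373919]]
... * rho(b) = [[-2, -1], [5, 2]]  ->  [[590859, 224419], [-1555639, -590860]]
... * rho(b) = [[-2, -1], [5, 2]]  ->  [[-59623, -142021], [156978, 373919]]
... * rho(a^-1) = [[-8, -19], [3, 7]]  ->  [[50921, 138690], [-134067, -365149]]
tr = 50921 + -365149 = -314228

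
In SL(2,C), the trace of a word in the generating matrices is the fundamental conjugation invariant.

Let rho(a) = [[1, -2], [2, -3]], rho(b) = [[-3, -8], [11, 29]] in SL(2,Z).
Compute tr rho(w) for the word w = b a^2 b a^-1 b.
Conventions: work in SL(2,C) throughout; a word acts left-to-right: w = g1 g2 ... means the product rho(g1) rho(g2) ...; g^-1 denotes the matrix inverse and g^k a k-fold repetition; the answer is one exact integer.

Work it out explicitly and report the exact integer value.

rho(b) = [[-3, -8], [11, 29]]
... * rho(a) = [[1, -2], [2, -3]]  ->  [[-19, 30], [69, -109]]
... * rho(a) = [[1, -2], [2, -3]]  ->  [[41, -52], [-149, 189]]
... * rho(b) = [[-3, -8], [11, 29]]  ->  [[-695, -1836], [2526, 6673]]
... * rho(a^-1) = [[-3, 2], [-2, 1]]  ->  [[5757, -3226], [-20924, 11725]]
... * rho(b) = [[-3, -8], [11, 29]]  ->  [[-52757, -139610], [191747, 507417]]
tr = -52757 + 507417 = 454660

454660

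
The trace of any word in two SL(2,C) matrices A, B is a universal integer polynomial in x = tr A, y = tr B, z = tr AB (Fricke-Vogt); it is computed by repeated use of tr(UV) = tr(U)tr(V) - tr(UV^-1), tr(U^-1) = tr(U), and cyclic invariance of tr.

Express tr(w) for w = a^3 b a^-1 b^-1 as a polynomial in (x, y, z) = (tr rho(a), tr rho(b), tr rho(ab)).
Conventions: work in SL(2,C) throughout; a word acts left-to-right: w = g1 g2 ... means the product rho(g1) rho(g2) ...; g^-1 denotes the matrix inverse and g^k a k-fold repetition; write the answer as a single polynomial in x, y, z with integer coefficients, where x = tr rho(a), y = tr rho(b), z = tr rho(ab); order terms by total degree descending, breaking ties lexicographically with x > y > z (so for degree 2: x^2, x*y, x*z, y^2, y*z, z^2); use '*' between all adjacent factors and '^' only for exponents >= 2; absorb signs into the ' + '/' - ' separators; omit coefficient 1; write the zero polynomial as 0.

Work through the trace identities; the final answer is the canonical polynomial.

trace(a^2) = trace(a) * trace(a) - trace(1)   [square of a] = x^2 - 2
trace(a^3) = trace(a) * trace(a^2) - trace(a)   [square of a] = x^3 - 3*x
trace(b a^2) = trace(a) * trace(b a) - trace(b)   [square of a] = x*z - y
and trace(a^2 b a) = trace(a) * trace(b a^2) - trace(b a)   [square of a] = x^2*z - x*y - z
and trace(a^3 b a) = trace(a) * trace(a^2 b a) - trace(a^2 b)   [square of a] = x^3*z - x^2*y - 2*x*z + y
next, trace(b a b a) = trace(a b) * trace(a b) - trace(1)   [split at a repeated a] = z^2 - 2
trace(b a b) = trace(b) * trace(a b) - trace(a)   [square of b] = y*z - x
and trace(b a b a^2) = trace(a) * trace(b a b a) - trace(b a b)   [square of a] = x*z^2 - y*z - x
trace(a^3 b a b) = trace(a) * trace(b a b a^2) - trace(b a b a)   [square of a] = x^2*z^2 - x*y*z - x^2 - z^2 + 2
trace(b^-1 a^3 b a) = trace(a^3 b a) * trace(b) - trace(a^3 b a b)   [inverse elimination on b] = x^3*y*z - x^2*y^2 - x^2*z^2 - x*y*z + x^2 + y^2 + z^2 - 2
next, trace(a^3 b a^-1 b^-1) = trace(b^-1 a^3 b) * trace(a) - trace(b^-1 a^3 b a)   [inverse elimination on a] = -x^3*y*z + x^4 + x^2*y^2 + x^2*z^2 + x*y*z - 4*x^2 - y^2 - z^2 + 2

-x^3*y*z + x^4 + x^2*y^2 + x^2*z^2 + x*y*z - 4*x^2 - y^2 - z^2 + 2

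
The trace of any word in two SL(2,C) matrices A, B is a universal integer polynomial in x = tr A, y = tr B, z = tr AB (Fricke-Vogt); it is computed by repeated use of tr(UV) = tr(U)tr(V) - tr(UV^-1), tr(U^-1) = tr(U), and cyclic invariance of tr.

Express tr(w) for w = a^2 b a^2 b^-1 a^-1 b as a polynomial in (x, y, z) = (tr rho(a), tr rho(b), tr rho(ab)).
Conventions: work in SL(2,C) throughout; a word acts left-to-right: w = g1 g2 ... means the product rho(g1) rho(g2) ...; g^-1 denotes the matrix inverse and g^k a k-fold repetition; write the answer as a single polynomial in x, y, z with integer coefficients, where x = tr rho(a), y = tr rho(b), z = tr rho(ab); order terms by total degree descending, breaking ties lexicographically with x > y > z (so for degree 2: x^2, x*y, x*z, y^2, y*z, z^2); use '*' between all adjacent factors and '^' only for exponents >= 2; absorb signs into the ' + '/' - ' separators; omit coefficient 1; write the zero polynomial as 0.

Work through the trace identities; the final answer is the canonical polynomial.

tr(a b a) = tr(a) tr(b a) - tr(b)  (reduce the a square) = x*z - y
reduce: tr(a^2 b a) = tr(a) tr(a b a) - tr(a b)  (reduce the a square) = x^2*z - x*y - z
tr(a^2 b a^2) = tr(a) tr(a^2 b a) - tr(a^2 b)  (reduce the a square) = x^3*z - x^2*y - 2*x*z + y
reduce: tr(b a b a) = tr(a b) tr(a b) - tr(1)  (split on a) = z^2 - 2
tr(b a b) = tr(b) tr(a b) - tr(a)  (reduce the b square) = y*z - x
reduce: tr(b a b a^2) = tr(a) tr(b a b a) - tr(b a b)  (reduce the a square) = x*z^2 - y*z - x
reduce: tr(b a^3 b a) = tr(a) tr(b a b a^2) - tr(b a b a)  (reduce the a square) = x^2*z^2 - x*y*z - x^2 - z^2 + 2
tr(a^2) = tr(a) tr(a) - tr(1)  (reduce the a square) = x^2 - 2
reduce: tr(a^3) = tr(a) tr(a^2) - tr(a)  (reduce the a square) = x^3 - 3*x
tr(b a^3 b) = tr(b) tr(a^3 b) - tr(a^3)  (reduce the b square) = x^2*y*z - x^3 - x*y^2 - y*z + 3*x
tr(a b a^2 b a^2) = tr(a) tr(b a^3 b a) - tr(b a^3 b)  (reduce the a square) = x^3*z^2 - 2*x^2*y*z + x*y^2 - x*z^2 + y*z - x
tr(b a b a b a) = tr(a b) tr(a b a b) - tr(a^-1 b^-1)  (split on a) = z^3 - 3*z
reduce: tr(b a b a b) = tr(b) tr(a b a b) - tr(a b a)  (reduce the b square) = y*z^2 - x*z - y
so tr(b a b a^2 b a) = tr(a) tr(b a b a b a) - tr(b a b a b)  (reduce the a square) = x*z^3 - y*z^2 - 2*x*z + y
reduce: tr(b^2 a b) = tr(b) tr(a b^2) - tr(a b)  (reduce the b square) = y^2*z - x*y - z
reduce: tr(b a b a^2 b) = tr(a) tr(b^2 a b a) - tr(b^2 a b)  (reduce the a square) = x*y*z^2 - x^2*z - y^2*z + z
reduce: tr(a b a^2 b a^2 b) = tr(a) tr(b a b a^2 b a) - tr(b a b a^2 b)  (reduce the a square) = x^2*z^3 - 2*x*y*z^2 - x^2*z + y^2*z + x*y - z
tr(b a^2 b a^2 b^-1 a) = tr(a b a^2 b a^2) tr(b) - tr(a b a^2 b a^2 b)  (eliminate b^-1) = x^3*y*z^2 - 2*x^2*y^2*z - x^2*z^3 + x*y^3 + x*y*z^2 + x^2*z - 2*x*y + z
tr(a^2 b a^2 b^-1 a^-1 b) = tr(b a^2 b a^2 b^-1) tr(a) - tr(b a^2 b a^2 b^-1 a)  (eliminate a^-1) = -x^3*y*z^2 + x^4*z + 2*x^2*y^2*z + x^2*z^3 - x^3*y - x*y^3 - x*y*z^2 - 3*x^2*z + 3*x*y - z

-x^3*y*z^2 + x^4*z + 2*x^2*y^2*z + x^2*z^3 - x^3*y - x*y^3 - x*y*z^2 - 3*x^2*z + 3*x*y - z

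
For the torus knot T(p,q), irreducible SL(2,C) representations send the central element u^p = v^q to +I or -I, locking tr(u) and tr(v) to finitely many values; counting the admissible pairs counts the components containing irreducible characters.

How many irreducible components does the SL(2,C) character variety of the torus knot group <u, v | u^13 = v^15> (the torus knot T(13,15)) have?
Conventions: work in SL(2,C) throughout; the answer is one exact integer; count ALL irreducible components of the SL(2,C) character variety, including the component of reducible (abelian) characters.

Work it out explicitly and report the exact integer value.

In the torus knot group T(13,15), u^13 = v^15 is central, so an irreducible representation sends it to +I or -I (Schur).
This locks tr(u) to 2*cos(pi*alpha/13), alpha in 1..12, and tr(v) to 2*cos(pi*beta/15), beta in 1..14, on each component of irreducible characters.
u^13 = (-1)^alpha I and v^15 = (-1)^beta I must agree, so alpha and beta have equal parity.
Counting: 6 odd alphas x 7 odd betas + 6 even alphas x 7 even betas = 42 + 42 = 84.
That is 84 components of irreducible characters, and with the reducible (abelian) component the total is 85.

85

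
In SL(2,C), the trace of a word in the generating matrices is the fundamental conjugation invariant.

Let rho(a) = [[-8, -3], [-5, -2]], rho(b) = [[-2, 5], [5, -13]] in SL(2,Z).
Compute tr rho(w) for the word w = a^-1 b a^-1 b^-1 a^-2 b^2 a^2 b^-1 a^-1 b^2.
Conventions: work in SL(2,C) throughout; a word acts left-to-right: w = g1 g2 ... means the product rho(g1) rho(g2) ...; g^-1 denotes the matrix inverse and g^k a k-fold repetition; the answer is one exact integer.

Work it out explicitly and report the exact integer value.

5969116398

rho(a^-1) = [[-2, 3], [5, -8]]
... * rho(b) = [[-2, 5], [5, -13]]  ->  [[19, -49], [-50, 129]]
... * rho(a^-1) = [[-2, 3], [5, -8]]  ->  [[-283, 449], [745, -1182]]
... * rho(b^-1) = [[-13, -5], [-5, -2]]  ->  [[1434, 517], [-3775, -1361]]
... * rho(a^-1) = [[-2, 3], [5, -8]]  ->  [[-283, 166], [745, -437]]
... * rho(a^-1) = [[-2, 3], [5, -8]]  ->  [[1396, -2177], [-3675, 5731]]
... * rho(b) = [[-2, 5], [5, -13]]  ->  [[-13677, 35281], [36005, -92878]]
... * rho(b) = [[-2, 5], [5, -13]]  ->  [[203759, -527038], [-536400, 1387439]]
... * rho(a) = [[-8, -3], [-5, -2]]  ->  [[1005118, 442799], [-2645995, -1165678]]
... * rho(a) = [[-8, -3], [-5, -2]]  ->  [[-10254939, -3900952], [26996350, 10269341]]
... * rho(b^-1) = [[-13, -5], [-5, -2]]  ->  [[152818967, 59076599], [-402299255, -155520432]]
... * rho(a^-1) = [[-2, 3], [5, -8]]  ->  [[-10254939, -14155891], [26996350, 37265691]]
... * rho(b) = [[-2, 5], [5, -13]]  ->  [[-50269577, 132751888], [132335755, -349472233]]
... * rho(b) = [[-2, 5], [5, -13]]  ->  [[764298594, -1977122429], [-2012032675, 5204817804]]
tr = 764298594 + 5204817804 = 5969116398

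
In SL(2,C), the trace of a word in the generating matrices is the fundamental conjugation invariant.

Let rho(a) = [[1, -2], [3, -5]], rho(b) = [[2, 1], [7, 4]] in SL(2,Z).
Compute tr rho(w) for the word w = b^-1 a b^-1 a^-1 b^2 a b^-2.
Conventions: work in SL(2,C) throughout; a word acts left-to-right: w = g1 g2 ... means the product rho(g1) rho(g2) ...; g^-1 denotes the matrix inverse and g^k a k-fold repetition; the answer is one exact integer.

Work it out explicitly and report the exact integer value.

230476

rho(b^-1) = [[4, -1], [-7, 2]]
... * rho(a) = [[1, -2], [3, -5]]  ->  [[1, -3], [-1, 4]]
... * rho(b^-1) = [[4, -1], [-7, 2]]  ->  [[25, -7], [-32, 9]]
... * rho(a^-1) = [[-5, 2], [-3, 1]]  ->  [[-104, 43], [133, -55]]
... * rho(b) = [[2, 1], [7, 4]]  ->  [[93, 68], [-119, -87]]
... * rho(b) = [[2, 1], [7, 4]]  ->  [[662, 365], [-847, -467]]
... * rho(a) = [[1, -2], [3, -5]]  ->  [[1757, -3149], [-2248, 4029]]
... * rho(b^-1) = [[4, -1], [-7, 2]]  ->  [[29071, -8055], [-37195, 10306]]
... * rho(b^-1) = [[4, -1], [-7, 2]]  ->  [[172669, -45181], [-220922, 57807]]
tr = 172669 + 57807 = 230476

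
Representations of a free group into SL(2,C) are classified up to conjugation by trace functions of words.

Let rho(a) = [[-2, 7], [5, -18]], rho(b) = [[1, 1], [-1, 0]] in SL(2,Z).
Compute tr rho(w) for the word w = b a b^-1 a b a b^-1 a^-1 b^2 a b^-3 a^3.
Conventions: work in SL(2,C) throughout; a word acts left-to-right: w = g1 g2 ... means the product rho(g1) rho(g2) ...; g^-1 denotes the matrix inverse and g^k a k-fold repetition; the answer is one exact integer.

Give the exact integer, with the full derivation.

-680924654

rho(b) = [[1, 1], [-1, 0]]
... * rho(a) = [[-2, 7], [5, -18]]  ->  [[3, -11], [2, -7]]
... * rho(b^-1) = [[0, -1], [1, 1]]  ->  [[-11, -14], [-7, -9]]
... * rho(a) = [[-2, 7], [5, -18]]  ->  [[-48, 175], [-31, 113]]
... * rho(b) = [[1, 1], [-1, 0]]  ->  [[-223, -48], [-144, -31]]
... * rho(a) = [[-2, 7], [5, -18]]  ->  [[206, -697], [133, -450]]
... * rho(b^-1) = [[0, -1], [1, 1]]  ->  [[-697, -903], [-450, -583]]
... * rho(a^-1) = [[-18, -7], [-5, -2]]  ->  [[17061, 6685], [11015, 4316]]
... * rho(b) = [[1, 1], [-1, 0]]  ->  [[10376, 17061], [6699, 11015]]
... * rho(b) = [[1, 1], [-1, 0]]  ->  [[-6685, 10376], [-4316, 6699]]
... * rho(a) = [[-2, 7], [5, -18]]  ->  [[65250, -233563], [42127, -150794]]
... * rho(b^-1) = [[0, -1], [1, 1]]  ->  [[-233563, -298813], [-150794, -192921]]
... * rho(b^-1) = [[0, -1], [1, 1]]  ->  [[-298813, -65250], [-192921, -42127]]
... * rho(b^-1) = [[0, -1], [1, 1]]  ->  [[-65250, 233563], [-42127, 150794]]
... * rho(a) = [[-2, 7], [5, -18]]  ->  [[1298315, -4660884], [838224, -3009181]]
... * rho(a) = [[-2, 7], [5, -18]]  ->  [[-25901050, 92984117], [-16722353, 60032826]]
... * rho(a) = [[-2, 7], [5, -18]]  ->  [[516722685, -1855021456], [333608836, -1197647339]]
tr = 516722685 + -1197647339 = -680924654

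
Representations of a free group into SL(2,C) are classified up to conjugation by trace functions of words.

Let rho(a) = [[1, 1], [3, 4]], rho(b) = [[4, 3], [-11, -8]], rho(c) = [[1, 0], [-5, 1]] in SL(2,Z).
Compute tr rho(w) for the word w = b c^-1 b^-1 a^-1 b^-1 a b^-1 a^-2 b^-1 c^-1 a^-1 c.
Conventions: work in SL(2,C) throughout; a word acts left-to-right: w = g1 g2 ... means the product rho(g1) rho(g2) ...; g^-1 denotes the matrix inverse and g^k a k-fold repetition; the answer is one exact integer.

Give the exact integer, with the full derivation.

-163916990

rho(b) = [[4, 3], [-11, -8]]
... * rho(c^-1) = [[1, 0], [5, 1]]  ->  [[19, 3], [-51, -8]]
... * rho(b^-1) = [[-8, -3], [11, 4]]  ->  [[-119, -45], [320, 121]]
... * rho(a^-1) = [[4, -1], [-3, 1]]  ->  [[-341, 74], [917, -199]]
... * rho(b^-1) = [[-8, -3], [11, 4]]  ->  [[3542, 1319], [-9525, -3547]]
... * rho(a) = [[1, 1], [3, 4]]  ->  [[7499, 8818], [-20166, -23713]]
... * rho(b^-1) = [[-8, -3], [11, 4]]  ->  [[37006, 12775], [-99515, -34354]]
... * rho(a^-1) = [[4, -1], [-3, 1]]  ->  [[109699, -24231], [-294998, 65161]]
... * rho(a^-1) = [[4, -1], [-3, 1]]  ->  [[511489, -133930], [-1375475, 360159]]
... * rho(b^-1) = [[-8, -3], [11, 4]]  ->  [[-5565142, -2070187], [14965549, 5567061]]
... * rho(c^-1) = [[1, 0], [5, 1]]  ->  [[-15916077, -2070187], [42800854, 5567061]]
... * rho(a^-1) = [[4, -1], [-3, 1]]  ->  [[-57453747, 13845890], [154502233, -37233793]]
... * rho(c) = [[1, 0], [-5, 1]]  ->  [[-126683197, 13845890], [340671198, -37233793]]
tr = -126683197 + -37233793 = -163916990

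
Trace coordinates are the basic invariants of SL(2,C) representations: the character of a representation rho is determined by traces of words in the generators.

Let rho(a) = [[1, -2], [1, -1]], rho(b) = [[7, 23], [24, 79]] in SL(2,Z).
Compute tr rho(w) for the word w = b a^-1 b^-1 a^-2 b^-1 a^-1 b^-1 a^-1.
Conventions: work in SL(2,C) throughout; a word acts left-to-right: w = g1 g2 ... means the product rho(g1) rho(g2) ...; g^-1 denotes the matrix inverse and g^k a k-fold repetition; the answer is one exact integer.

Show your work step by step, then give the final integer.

-140162284

rho(b) = [[7, 23], [24, 79]]
... * rho(a^-1) = [[-1, 2], [-1, 1]]  ->  [[-30, 37], [-103, 127]]
... * rho(b^-1) = [[79, -23], [-24, 7]]  ->  [[-3258, 949], [-11185, 3258]]
... * rho(a^-1) = [[-1, 2], [-1, 1]]  ->  [[2309, -5567], [7927, -19112]]
... * rho(a^-1) = [[-1, 2], [-1, 1]]  ->  [[3258, -949], [11185, -3258]]
... * rho(b^-1) = [[79, -23], [-24, 7]]  ->  [[280158, -81577], [961807, -280061]]
... * rho(a^-1) = [[-1, 2], [-1, 1]]  ->  [[-198581, 478739], [-681746, 1643553]]
... * rho(b^-1) = [[79, -23], [-24, 7]]  ->  [[-27177635, 7918536], [-93303206, 27185029]]
... * rho(a^-1) = [[-1, 2], [-1, 1]]  ->  [[19259099, -46436734], [66118177, -159421383]]
tr = 19259099 + -159421383 = -140162284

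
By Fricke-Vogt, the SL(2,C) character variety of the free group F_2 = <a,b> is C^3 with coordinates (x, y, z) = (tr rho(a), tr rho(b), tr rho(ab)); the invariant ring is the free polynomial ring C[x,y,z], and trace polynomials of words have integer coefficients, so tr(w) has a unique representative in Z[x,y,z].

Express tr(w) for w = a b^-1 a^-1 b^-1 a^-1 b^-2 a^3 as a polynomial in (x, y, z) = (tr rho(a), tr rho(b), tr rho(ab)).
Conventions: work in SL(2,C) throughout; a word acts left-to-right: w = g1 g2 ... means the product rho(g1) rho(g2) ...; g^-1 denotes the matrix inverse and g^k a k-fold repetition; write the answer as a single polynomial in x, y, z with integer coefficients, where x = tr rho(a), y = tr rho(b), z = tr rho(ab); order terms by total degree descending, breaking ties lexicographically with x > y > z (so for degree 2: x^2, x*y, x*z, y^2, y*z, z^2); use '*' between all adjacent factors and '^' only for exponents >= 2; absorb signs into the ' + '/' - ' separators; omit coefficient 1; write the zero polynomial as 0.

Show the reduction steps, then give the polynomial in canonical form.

tr(a^2) = tr(a) tr(a) - tr(1) = x^2 - 2
tr(a^2 b) = tr(a) tr(b a) - tr(b) = x*z - y
apply: tr(b^-1 a^2) = tr(a^2) tr(b) - tr(a^2 b) = x^2*y - x*z - y
apply: tr(a^3 b) = tr(a) tr(a b a) - tr(a b) = x^2*z - x*y - z
apply: tr(b^2 a) = tr(b) tr(a b) - tr(a) = y*z - x
use: tr(b^2) = tr(b) tr(b) - tr(1) = y^2 - 2
apply: tr(a b^2 a) = tr(a) tr(b^2 a) - tr(b^2) = x*y*z - x^2 - y^2 + 2
use: tr(a b^2 a^2) = tr(a) tr(a b^2 a) - tr(a b^2) = x^2*y*z - x^3 - x*y^2 - y*z + 3*x
tr(b a^4 b) = tr(a) tr(a b^2 a^2) - tr(a b^2 a) = x^3*y*z - x^4 - x^2*y^2 - 2*x*y*z + 4*x^2 + y^2 - 2
tr(b a b a) = tr(b a) tr(b a) - tr(1)   [split at repeated b] = z^2 - 2
tr(a b a b a) = tr(a) tr(b a b a) - tr(b a b) = x*z^2 - y*z - x
use: tr(b a b a^3) = tr(a) tr(a b a b a) - tr(a b a b) = x^2*z^2 - x*y*z - x^2 - z^2 + 2
tr(b a^4 b a) = tr(a) tr(b a b a^3) - tr(b a b a^2) = x^3*z^2 - x^2*y*z - x^3 - 2*x*z^2 + y*z + 3*x
apply: tr(a^4 b a^-1 b) = tr(b a^4 b) tr(a) - tr(b a^4 b a) = x^4*y*z - x^5 - x^3*y^2 - x^3*z^2 - x^2*y*z + 5*x^3 + x*y^2 + 2*x*z^2 - y*z - 5*x
use: tr(b^-1 a^4 b a^-1) = tr(a^4 b a^-1) tr(b) - tr(a^4 b a^-1 b) = -x^4*y*z + x^5 + x^3*y^2 + x^3*z^2 + 2*x^2*y*z - 5*x^3 - 2*x*y^2 - 2*x*z^2 + 5*x
apply: tr(a^3) = tr(a) tr(a^2) - tr(a) = x^3 - 3*x
tr(a^4) = tr(a) tr(a^3) - tr(a^2) = x^4 - 4*x^2 + 2
use: tr(a^-2 b^-1 a^4 b) = tr(b^-1 a^4 b a^-1) tr(a) - tr(b^-1 a^4 b) = -x^5*y*z + x^6 + x^4*y^2 + x^4*z^2 + 2*x^3*y*z - 6*x^4 - 2*x^2*y^2 - 2*x^2*z^2 + 9*x^2 - 2
use: tr(a^-1 b^-1 a^4 b^-1 a^-1) = tr(a^-2 b^-1 a^4) tr(b) - tr(a^-2 b^-1 a^4 b) = x^5*y*z - x^6 - x^4*y^2 - x^4*z^2 - 2*x^3*y*z + 6*x^4 + 3*x^2*y^2 + 2*x^2*z^2 - x*y*z - 9*x^2 - y^2 + 2
tr(b^-1 a^3) = tr(a^3) tr(b) - tr(a^3 b) = x^3*y - x^2*z - 2*x*y + z
tr(a^4 b) = tr(a) tr(a b a^2) - tr(a b a) = x^3*z - x^2*y - 2*x*z + y
tr(a^5 b) = tr(a) tr(a^2 b a^2) - tr(a^2 b a) = x^4*z - x^3*y - 3*x^2*z + 2*x*y + z
tr(a^5) = tr(a) tr(a^4) - tr(a^3) = x^5 - 5*x^3 + 5*x
apply: tr(b a^5 b) = tr(b) tr(a^5 b) - tr(a^5) = x^4*y*z - x^5 - x^3*y^2 - 3*x^2*y*z + 5*x^3 + 2*x*y^2 + y*z - 5*x
apply: tr(b a^5 b a) = tr(a) tr(a b a b a^3) - tr(a b a b a^2) = x^4*z^2 - x^3*y*z - x^4 - 3*x^2*z^2 + 2*x*y*z + 4*x^2 + z^2 - 2
apply: tr(a^5 b a^-1 b) = tr(b a^5 b) tr(a) - tr(b a^5 b a) = x^5*y*z - x^6 - x^4*y^2 - x^4*z^2 - 2*x^3*y*z + 6*x^4 + 2*x^2*y^2 + 3*x^2*z^2 - x*y*z - 9*x^2 - z^2 + 2
apply: tr(a b a^-1 b^-1 a^4) = tr(a^5 b a^-1) tr(b) - tr(a^5 b a^-1 b) = -x^5*y*z + x^6 + x^4*y^2 + x^4*z^2 + 3*x^3*y*z - 6*x^4 - 3*x^2*y^2 - 3*x^2*z^2 - x*y*z + 9*x^2 + y^2 + z^2 - 2
apply: tr(a^2 b a b^2 a) = tr(b) tr(a^3 b a b) - tr(a^3 b a) = x^2*y*z^2 - x^3*z - x*y^2*z - y*z^2 + 2*x*z + y
tr(b a b^2 a) = tr(b) tr(a b a b) - tr(a b a) = y*z^2 - x*z - y
apply: tr(b a b^2) = tr(b) tr(b a b) - tr(b a) = y^2*z - x*y - z
use: tr(a^2 b a b^2) = tr(a) tr(b a b^2 a) - tr(b a b^2) = x*y*z^2 - x^2*z - y^2*z + z
use: tr(b a^4 b a b) = tr(a) tr(a^2 b a b^2 a) - tr(a^2 b a b^2) = x^3*y*z^2 - x^4*z - x^2*y^2*z - 2*x*y*z^2 + 3*x^2*z + y^2*z + x*y - z
tr(b a b a b a) = tr(b a) tr(b a b a) - tr(b^-1 a^-1)   [split at repeated b] = z^3 - 3*z
tr(b a b a b a^2) = tr(a) tr(b a b a b a) - tr(b a b a b) = x*z^3 - y*z^2 - 2*x*z + y
tr(a b a b a b a^2) = tr(a) tr(b a b a b a^2) - tr(b a b a b a) = x^2*z^3 - x*y*z^2 - 2*x^2*z - z^3 + x*y + 3*z
use: tr(b a^4 b a b a) = tr(a) tr(a b a b a b a^2) - tr(a b a b a b a) = x^3*z^3 - x^2*y*z^2 - 2*x^3*z - 2*x*z^3 + x^2*y + y*z^2 + 5*x*z - y
apply: tr(a^4 b a b a^-1 b) = tr(b a^4 b a b) tr(a) - tr(b a^4 b a b a) = x^4*y*z^2 - x^5*z - x^3*y^2*z - x^3*z^3 - x^2*y*z^2 + 5*x^3*z + x*y^2*z + 2*x*z^3 - y*z^2 - 6*x*z + y
tr(a b a^-1 b^-1 a^4 b) = tr(a^4 b a b a^-1) tr(b) - tr(a^4 b a b a^-1 b) = -x^4*y*z^2 + x^5*z + x^3*y^2*z + x^3*z^3 + 2*x^2*y*z^2 - 5*x^3*z - 2*x*y^2*z - 2*x*z^3 - x^2*y + 6*x*z + y
apply: tr(b a^-1 b^-1 a^4 b^-1 a) = tr(a b a^-1 b^-1 a^4) tr(b) - tr(a b a^-1 b^-1 a^4 b) = -x^5*y^2*z + x^6*y + x^4*y^3 + 2*x^4*y*z^2 - x^5*z + 2*x^3*y^2*z - x^3*z^3 - 6*x^4*y - 3*x^2*y^3 - 5*x^2*y*z^2 + 5*x^3*z + x*y^2*z + 2*x*z^3 + 10*x^2*y + y^3 + y*z^2 - 6*x*z - 3*y
tr(a^-1 b^-1 a^4 b^-1 a^-1 b) = tr(b a^-1 b^-1 a^4 b^-1) tr(a) - tr(b a^-1 b^-1 a^4 b^-1 a) = x^5*y^2*z - x^6*y - x^4*y^3 - 2*x^4*y*z^2 + x^5*z - 2*x^3*y^2*z + x^3*z^3 + 7*x^4*y + 3*x^2*y^3 + 5*x^2*y*z^2 - 6*x^3*z - x*y^2*z - 2*x*z^3 - 12*x^2*y - y^3 - y*z^2 + 7*x*z + 3*y
tr(a^4 b^-1 a^-1 b^-1 a^-1 b^-1) = tr(a^-1 b^-1 a^4 b^-1 a^-1) tr(b) - tr(a^-1 b^-1 a^4 b^-1 a^-1 b) = x^4*y*z^2 - x^5*z - x^3*z^3 - x^4*y - 3*x^2*y*z^2 + 6*x^3*z + 2*x*z^3 + 3*x^2*y + y*z^2 - 7*x*z - y
tr(b^-1 a^3 b^-1) = tr(a^3 b^-1) tr(b) - tr(a^3) = x^3*y^2 - x^2*y*z - x^3 - 2*x*y^2 + y*z + 3*x
tr(a b^-1 a^3) = tr(a^4) tr(b) - tr(a^4 b) = x^4*y - x^3*z - 3*x^2*y + 2*x*z + y
tr(a b^-1 a^3 b) = tr(a^3 b a) tr(b) - tr(a^3 b a b) = x^3*y*z - x^2*y^2 - x^2*z^2 - x*y*z + x^2 + y^2 + z^2 - 2
apply: tr(b^-1 a^3 b^-1 a) = tr(a b^-1 a^3) tr(b) - tr(a b^-1 a^3 b) = x^4*y^2 - 2*x^3*y*z - 2*x^2*y^2 + x^2*z^2 + 3*x*y*z - x^2 - z^2 + 2
use: tr(a^3 b^-1 a^-1 b^-1) = tr(b^-1 a^3 b^-1) tr(a) - tr(b^-1 a^3 b^-1 a) = x^3*y*z - x^4 - x^2*z^2 - 2*x*y*z + 4*x^2 + z^2 - 2
apply: tr(a b^-1 a^-1 b^-1 a^-1 b^-2 a^3) = tr(a^4 b^-1 a^-1 b^-1 a^-1 b^-1) tr(b) - tr(a^4 b^-1 a^-1 b^-1 a^-1) = x^4*y^2*z^2 - x^5*y*z - x^3*y*z^3 - x^4*y^2 - 3*x^2*y^2*z^2 + 5*x^3*y*z + 2*x*y*z^3 + x^4 + 3*x^2*y^2 + x^2*z^2 + y^2*z^2 - 5*x*y*z - 4*x^2 - y^2 - z^2 + 2

x^4*y^2*z^2 - x^5*y*z - x^3*y*z^3 - x^4*y^2 - 3*x^2*y^2*z^2 + 5*x^3*y*z + 2*x*y*z^3 + x^4 + 3*x^2*y^2 + x^2*z^2 + y^2*z^2 - 5*x*y*z - 4*x^2 - y^2 - z^2 + 2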